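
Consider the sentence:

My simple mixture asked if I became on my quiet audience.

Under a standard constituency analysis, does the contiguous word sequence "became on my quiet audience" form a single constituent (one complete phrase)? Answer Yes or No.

These words form the whole verb phrase headed by "became", so yes — one constituent.

Yes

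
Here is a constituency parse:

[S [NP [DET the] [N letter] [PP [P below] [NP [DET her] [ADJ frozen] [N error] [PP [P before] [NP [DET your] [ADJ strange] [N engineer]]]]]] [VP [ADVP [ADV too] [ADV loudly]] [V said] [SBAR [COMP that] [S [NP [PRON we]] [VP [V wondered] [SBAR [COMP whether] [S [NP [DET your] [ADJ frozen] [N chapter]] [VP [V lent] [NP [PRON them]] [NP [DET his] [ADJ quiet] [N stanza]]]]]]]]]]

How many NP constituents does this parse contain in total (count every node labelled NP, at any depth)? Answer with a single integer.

Listing each NP by its span: [NP the letter below her frozen error before your strange engineer]; [NP her frozen error before your strange engineer]; [NP your strange engineer]; [NP we]; [NP your frozen chapter]; [NP them] … — that makes 7.

7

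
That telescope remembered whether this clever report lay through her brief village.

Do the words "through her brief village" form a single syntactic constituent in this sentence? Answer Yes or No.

Yes

These words form the whole prepositional phrase headed by "through", so yes — one constituent.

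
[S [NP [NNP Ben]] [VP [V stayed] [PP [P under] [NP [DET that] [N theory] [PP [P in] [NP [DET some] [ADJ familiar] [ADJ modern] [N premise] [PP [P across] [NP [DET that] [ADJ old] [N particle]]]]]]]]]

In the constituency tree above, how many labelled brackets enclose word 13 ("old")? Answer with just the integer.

Path from the root down to the word: S → VP → PP → NP → PP → NP → PP → NP → ADJ. That is 9 enclosing brackets.

9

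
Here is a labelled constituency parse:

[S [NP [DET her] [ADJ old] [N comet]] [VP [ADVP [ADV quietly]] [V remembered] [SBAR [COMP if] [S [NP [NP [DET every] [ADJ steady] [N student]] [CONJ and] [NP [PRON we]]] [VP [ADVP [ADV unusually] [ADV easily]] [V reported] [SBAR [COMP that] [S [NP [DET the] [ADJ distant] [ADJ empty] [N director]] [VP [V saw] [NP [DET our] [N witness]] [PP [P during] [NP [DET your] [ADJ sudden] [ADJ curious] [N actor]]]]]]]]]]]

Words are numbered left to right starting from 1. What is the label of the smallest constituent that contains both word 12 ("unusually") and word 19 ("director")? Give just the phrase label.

The smallest bracket enclosing both words is [VP unusually easily reported that the distant empty director saw our witness during your sudden curious actor], so the label is VP.

VP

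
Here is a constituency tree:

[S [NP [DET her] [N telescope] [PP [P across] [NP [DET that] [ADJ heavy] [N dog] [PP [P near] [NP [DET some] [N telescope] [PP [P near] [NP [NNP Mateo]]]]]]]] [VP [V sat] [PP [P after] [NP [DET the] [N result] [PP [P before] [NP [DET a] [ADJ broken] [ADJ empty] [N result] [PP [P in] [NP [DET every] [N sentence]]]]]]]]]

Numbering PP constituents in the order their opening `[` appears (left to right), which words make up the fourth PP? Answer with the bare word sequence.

Opening `[PP` markers occur at word positions 3, 7, 10, 13, 16, 21; the fourth of these opens the constituent [PP after the result before a broken empty result in every sentence].

after the result before a broken empty result in every sentence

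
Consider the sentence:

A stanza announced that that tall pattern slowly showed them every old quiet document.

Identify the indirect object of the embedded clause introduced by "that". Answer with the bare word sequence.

them

The verb of the embedded clause introduced by "that" is "showed"; its indirect object is the NP "them".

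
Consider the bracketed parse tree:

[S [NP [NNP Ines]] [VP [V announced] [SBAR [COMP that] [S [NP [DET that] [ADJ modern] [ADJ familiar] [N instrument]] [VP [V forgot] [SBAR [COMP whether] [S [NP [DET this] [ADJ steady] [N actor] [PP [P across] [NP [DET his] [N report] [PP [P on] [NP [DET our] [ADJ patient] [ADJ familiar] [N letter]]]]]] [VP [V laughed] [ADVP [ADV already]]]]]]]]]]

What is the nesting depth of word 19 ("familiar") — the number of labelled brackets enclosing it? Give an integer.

The word sits inside ADJ, which is inside NP, inside PP, inside NP, inside PP, inside NP, inside S, inside SBAR, inside VP, inside S, inside SBAR, inside VP, inside S — 13 brackets in all.

13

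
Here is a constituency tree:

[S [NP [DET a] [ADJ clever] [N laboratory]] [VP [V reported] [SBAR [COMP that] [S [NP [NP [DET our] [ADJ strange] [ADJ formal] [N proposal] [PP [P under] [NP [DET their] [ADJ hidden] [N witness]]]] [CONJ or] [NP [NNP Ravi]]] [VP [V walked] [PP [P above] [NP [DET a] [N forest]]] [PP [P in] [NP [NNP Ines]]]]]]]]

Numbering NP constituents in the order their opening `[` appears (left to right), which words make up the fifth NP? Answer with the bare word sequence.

Ravi

The NP opening brackets appear, in order, over: "a clever laboratory"; "our strange formal proposal under their hidden witness or Ravi"; "our strange formal proposal under their hidden witness"; "their hidden witness"; "Ravi"; "a forest"; "Ines". The fifth one spans "Ravi".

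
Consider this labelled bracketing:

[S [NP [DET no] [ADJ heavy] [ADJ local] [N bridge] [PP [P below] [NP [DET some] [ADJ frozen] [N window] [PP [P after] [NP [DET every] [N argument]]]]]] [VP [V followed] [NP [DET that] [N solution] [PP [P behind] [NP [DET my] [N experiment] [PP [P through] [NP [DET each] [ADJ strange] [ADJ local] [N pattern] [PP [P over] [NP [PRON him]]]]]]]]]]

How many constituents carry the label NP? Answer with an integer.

The NP constituents are: [NP no heavy local bridge below some frozen window after every argument]; [NP some frozen window after every argument]; [NP every argument]; [NP that solution behind my experiment through each strange local pattern over him]; [NP my experiment through each strange local pattern over him]; [NP each strange local pattern over him] …. Total: 7.

7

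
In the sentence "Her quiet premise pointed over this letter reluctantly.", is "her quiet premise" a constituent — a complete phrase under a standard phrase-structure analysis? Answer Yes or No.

Yes

These words form the whole noun phrase headed by "premise", so yes — one constituent.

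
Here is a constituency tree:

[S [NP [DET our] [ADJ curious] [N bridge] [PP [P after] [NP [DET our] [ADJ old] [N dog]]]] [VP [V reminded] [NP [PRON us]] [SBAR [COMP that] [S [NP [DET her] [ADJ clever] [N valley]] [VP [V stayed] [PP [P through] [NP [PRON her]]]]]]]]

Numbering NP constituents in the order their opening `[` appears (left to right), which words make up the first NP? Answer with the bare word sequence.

our curious bridge after our old dog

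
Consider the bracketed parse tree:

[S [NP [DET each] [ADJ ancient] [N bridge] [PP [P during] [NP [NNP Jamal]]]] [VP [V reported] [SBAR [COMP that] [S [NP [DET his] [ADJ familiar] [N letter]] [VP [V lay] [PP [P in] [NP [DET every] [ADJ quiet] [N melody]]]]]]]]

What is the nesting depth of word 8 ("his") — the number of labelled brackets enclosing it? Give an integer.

Path from the root down to the word: S → VP → SBAR → S → NP → DET. That is 6 enclosing brackets.

6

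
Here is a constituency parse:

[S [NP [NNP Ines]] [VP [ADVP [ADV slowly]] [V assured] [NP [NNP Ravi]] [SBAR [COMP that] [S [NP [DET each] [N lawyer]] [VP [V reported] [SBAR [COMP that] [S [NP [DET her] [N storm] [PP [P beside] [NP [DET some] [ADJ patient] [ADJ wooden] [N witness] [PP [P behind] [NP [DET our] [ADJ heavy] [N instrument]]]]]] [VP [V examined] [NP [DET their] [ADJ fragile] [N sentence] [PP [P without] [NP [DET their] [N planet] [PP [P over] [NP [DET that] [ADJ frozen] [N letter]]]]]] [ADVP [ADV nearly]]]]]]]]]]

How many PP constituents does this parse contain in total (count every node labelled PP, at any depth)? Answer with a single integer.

Scanning left to right, an opening `[PP` appears at word positions 12, 17, 25, 28 — 4 in total.

4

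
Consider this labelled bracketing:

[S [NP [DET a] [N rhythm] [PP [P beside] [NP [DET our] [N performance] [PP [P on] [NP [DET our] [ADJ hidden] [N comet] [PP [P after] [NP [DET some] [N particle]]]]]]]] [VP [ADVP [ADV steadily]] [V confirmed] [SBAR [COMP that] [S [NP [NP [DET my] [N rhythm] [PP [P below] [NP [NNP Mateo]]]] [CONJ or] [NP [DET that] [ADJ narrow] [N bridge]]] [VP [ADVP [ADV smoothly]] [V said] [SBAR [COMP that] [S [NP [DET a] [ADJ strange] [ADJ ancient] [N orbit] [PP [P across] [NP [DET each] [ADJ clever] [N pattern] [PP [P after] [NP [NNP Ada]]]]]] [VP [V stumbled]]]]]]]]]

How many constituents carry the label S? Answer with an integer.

Listing each S by its span: [S a rhythm beside our performance on our hidden comet after some particle steadily confirmed that my rhythm below Mateo or that narrow bridge smoothly said that a strange ancient orbit across each clever pattern after Ada stumbled]; [S my rhythm below Mateo or that narrow bridge smoothly said that a strange ancient orbit across each clever pattern after Ada stumbled]; [S a strange ancient orbit across each clever pattern after Ada stumbled] — that makes 3.

3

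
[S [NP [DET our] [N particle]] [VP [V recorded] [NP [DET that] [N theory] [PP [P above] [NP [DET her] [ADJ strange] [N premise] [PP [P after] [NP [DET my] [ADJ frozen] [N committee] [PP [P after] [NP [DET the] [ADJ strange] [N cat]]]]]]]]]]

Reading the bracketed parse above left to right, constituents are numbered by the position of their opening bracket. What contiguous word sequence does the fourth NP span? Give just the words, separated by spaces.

my frozen committee after the strange cat

Opening `[NP` markers occur at word positions 1, 4, 7, 11, 15; the fourth of these opens the constituent [NP my frozen committee after the strange cat].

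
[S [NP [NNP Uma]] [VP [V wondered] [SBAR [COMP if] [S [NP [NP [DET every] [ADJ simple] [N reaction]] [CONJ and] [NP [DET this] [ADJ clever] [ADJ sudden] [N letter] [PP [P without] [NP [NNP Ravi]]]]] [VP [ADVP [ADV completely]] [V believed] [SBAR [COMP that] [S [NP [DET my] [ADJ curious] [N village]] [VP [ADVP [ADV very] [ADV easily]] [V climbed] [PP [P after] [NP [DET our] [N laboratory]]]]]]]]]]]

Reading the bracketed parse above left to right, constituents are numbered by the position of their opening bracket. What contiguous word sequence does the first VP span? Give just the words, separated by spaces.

Opening `[VP` markers occur at word positions 2, 14, 20; the first of these opens the constituent [VP wondered if every simple reaction and this clever sudden letter without Ravi completely believed that my curious village very easily climbed after our laboratory].

wondered if every simple reaction and this clever sudden letter without Ravi completely believed that my curious village very easily climbed after our laboratory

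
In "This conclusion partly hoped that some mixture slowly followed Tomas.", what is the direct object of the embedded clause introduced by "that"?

Tomas

"followed" heads the VP of the embedded clause introduced by "that", and "Tomas" is its direct object.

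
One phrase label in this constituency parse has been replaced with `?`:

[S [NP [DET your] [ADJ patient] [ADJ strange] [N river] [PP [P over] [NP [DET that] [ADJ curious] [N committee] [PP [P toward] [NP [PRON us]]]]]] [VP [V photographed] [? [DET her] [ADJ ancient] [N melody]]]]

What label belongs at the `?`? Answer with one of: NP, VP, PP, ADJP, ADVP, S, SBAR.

The `?` node immediately contains: DET 'her', ADJ 'ancient', N 'melody'. That is the internal structure of a noun phrase, so the label is NP.

NP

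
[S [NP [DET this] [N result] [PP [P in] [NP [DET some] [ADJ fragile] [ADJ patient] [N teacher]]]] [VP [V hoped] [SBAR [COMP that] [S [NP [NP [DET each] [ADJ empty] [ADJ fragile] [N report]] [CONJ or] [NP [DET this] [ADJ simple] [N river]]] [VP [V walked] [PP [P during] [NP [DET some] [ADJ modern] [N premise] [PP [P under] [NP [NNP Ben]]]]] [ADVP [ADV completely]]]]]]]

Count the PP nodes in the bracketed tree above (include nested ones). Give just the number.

3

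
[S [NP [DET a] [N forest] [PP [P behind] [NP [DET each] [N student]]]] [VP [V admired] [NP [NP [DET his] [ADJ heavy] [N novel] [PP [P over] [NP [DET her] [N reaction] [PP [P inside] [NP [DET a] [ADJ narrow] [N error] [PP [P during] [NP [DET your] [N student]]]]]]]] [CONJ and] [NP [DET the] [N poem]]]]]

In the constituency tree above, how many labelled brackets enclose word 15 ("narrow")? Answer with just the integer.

The word sits inside ADJ, which is inside NP, inside PP, inside NP, inside PP, inside NP, inside NP, inside VP, inside S — 9 brackets in all.

9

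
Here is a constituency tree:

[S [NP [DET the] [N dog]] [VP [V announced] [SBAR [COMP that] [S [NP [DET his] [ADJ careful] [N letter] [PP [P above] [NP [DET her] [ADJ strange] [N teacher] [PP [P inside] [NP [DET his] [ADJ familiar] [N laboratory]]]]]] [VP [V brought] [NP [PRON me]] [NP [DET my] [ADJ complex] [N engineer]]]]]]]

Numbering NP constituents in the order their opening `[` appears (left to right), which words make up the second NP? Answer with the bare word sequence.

his careful letter above her strange teacher inside his familiar laboratory

Opening `[NP` markers occur at word positions 1, 5, 9, 13, 17, 18; the second of these opens the constituent [NP his careful letter above her strange teacher inside his familiar laboratory].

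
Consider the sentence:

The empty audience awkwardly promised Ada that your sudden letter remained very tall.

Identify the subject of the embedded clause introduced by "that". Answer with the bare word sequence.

your sudden letter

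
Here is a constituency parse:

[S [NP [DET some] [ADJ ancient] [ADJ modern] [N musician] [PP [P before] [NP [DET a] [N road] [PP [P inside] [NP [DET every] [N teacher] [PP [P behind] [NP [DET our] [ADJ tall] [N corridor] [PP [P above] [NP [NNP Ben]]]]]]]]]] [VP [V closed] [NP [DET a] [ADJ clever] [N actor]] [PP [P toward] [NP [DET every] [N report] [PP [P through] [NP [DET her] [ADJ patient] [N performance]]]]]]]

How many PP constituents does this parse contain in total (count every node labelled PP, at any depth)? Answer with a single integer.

Listing each PP by its span: [PP before a road inside every teacher behind our tall corridor above Ben]; [PP inside every teacher behind our tall corridor above Ben]; [PP behind our tall corridor above Ben]; [PP above Ben]; [PP toward every report through her patient performance]; [PP through her patient performance] — that makes 6.

6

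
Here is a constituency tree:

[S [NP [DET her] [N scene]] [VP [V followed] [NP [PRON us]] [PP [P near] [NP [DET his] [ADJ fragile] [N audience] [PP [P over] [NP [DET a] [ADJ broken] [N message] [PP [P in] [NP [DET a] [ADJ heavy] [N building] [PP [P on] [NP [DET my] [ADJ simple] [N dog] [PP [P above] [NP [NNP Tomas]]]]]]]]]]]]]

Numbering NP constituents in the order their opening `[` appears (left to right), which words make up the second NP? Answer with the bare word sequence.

In left-to-right order the NP constituents are "her scene"; "us"; "his fragile audience over a broken message in a heavy building on my simple dog above Tomas"; "a broken message in a heavy building on my simple dog above Tomas"; "a heavy building on my simple dog above Tomas"; "my simple dog above Tomas"; "Tomas". Number 2 is "us".

us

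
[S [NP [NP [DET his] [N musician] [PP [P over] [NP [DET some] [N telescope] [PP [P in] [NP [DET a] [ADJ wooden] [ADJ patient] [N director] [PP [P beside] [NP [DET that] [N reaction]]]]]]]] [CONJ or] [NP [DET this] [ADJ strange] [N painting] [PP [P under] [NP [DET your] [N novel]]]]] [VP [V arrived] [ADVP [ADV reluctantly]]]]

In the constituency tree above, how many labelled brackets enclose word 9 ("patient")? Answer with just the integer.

8

The word sits inside ADJ, which is inside NP, inside PP, inside NP, inside PP, inside NP, inside NP, inside S — 8 brackets in all.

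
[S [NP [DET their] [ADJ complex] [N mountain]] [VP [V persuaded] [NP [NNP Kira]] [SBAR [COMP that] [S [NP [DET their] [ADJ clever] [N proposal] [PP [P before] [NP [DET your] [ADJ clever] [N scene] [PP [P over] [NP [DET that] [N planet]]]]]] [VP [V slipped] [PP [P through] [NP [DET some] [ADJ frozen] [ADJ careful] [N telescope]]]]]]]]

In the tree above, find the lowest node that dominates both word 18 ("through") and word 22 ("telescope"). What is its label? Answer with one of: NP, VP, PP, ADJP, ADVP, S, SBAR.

PP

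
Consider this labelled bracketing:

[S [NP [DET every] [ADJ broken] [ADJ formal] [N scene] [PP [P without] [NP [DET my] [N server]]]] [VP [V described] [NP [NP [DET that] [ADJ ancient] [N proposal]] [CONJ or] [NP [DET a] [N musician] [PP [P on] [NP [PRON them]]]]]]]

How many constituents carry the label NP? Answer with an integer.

6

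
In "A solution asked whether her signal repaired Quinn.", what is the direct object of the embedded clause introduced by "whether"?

Quinn

The verb of the embedded clause introduced by "whether" is "repaired"; its direct object is the NP "Quinn".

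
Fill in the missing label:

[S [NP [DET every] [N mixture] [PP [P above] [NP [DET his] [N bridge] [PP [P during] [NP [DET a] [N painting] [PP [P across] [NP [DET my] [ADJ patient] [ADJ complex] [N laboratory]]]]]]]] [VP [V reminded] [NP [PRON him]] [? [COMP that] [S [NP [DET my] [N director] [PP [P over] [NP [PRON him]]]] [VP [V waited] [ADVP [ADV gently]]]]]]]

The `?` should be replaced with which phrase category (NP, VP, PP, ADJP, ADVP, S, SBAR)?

SBAR

A constituent whose immediate children are COMP 'that', S is a subordinate clause: SBAR.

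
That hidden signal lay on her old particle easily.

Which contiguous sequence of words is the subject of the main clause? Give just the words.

that hidden signal

In the main clause the verb is "lay"; the NP preceding it, "that hidden signal", is the subject.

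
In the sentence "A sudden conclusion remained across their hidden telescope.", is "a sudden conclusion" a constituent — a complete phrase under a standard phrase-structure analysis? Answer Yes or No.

"a sudden conclusion" is exactly the noun phrase [NP a sudden conclusion], a complete constituent.

Yes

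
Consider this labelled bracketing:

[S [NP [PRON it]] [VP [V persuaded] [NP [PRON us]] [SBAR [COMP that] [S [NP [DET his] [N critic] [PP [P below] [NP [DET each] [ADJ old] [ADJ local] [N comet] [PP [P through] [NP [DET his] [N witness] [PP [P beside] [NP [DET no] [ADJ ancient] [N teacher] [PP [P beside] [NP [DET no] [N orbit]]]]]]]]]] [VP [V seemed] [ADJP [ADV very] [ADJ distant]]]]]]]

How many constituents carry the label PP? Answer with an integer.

4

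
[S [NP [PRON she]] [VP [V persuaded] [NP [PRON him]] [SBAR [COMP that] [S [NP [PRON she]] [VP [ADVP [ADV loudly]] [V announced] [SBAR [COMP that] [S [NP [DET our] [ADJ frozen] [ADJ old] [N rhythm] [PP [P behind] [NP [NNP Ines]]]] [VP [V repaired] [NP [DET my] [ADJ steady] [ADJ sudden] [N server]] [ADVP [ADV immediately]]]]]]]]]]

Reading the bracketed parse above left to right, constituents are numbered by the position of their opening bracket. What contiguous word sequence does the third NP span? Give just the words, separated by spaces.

she

The NP opening brackets appear, in order, over: "she"; "him"; "she"; "our frozen old rhythm behind Ines"; "Ines"; "my steady sudden server". The third one spans "she".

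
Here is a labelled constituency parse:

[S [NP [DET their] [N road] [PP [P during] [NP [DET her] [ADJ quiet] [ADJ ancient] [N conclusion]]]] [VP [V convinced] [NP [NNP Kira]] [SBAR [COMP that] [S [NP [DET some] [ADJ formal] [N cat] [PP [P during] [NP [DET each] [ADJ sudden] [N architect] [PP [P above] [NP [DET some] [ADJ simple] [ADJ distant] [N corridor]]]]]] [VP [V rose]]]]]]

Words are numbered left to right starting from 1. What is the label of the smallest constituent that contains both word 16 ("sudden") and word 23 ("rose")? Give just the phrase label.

S

Both words fall inside [S some formal cat during each sudden architect above some simple distant corridor rose] (words 11–23), and no smaller constituent contains them both. Label: S.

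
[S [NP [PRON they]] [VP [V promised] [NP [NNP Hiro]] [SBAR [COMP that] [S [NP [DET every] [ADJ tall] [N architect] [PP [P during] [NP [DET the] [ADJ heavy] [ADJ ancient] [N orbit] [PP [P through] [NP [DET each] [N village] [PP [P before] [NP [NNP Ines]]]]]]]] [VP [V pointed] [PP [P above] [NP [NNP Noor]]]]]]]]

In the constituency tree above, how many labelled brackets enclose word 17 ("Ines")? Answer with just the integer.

Path from the root down to the word: S → VP → SBAR → S → NP → PP → NP → PP → NP → PP → NP → NNP. That is 12 enclosing brackets.

12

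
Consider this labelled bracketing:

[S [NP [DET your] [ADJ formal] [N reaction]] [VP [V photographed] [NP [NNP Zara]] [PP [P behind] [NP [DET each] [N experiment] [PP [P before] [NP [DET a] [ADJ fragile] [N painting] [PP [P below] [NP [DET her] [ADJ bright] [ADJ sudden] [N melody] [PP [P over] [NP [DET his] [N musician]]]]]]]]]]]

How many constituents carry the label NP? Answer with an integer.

The NP constituents are: [NP your formal reaction]; [NP Zara]; [NP each experiment before a fragile painting below her bright sudden melody over his musician]; [NP a fragile painting below her bright sudden melody over his musician]; [NP her bright sudden melody over his musician]; [NP his musician]. Total: 6.

6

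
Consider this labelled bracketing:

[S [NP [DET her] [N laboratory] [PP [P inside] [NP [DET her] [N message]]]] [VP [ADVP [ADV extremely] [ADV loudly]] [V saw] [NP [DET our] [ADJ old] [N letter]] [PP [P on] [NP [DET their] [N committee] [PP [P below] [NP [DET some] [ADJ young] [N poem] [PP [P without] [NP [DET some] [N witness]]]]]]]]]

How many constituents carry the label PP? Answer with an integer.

4

Listing each PP by its span: [PP inside her message]; [PP on their committee below some young poem without some witness]; [PP below some young poem without some witness]; [PP without some witness] — that makes 4.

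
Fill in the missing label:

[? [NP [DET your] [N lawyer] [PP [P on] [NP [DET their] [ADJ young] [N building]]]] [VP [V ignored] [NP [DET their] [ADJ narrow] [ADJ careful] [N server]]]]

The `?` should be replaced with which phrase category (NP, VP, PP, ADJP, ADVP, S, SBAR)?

A constituent whose immediate children are NP, VP is a clause: S.

S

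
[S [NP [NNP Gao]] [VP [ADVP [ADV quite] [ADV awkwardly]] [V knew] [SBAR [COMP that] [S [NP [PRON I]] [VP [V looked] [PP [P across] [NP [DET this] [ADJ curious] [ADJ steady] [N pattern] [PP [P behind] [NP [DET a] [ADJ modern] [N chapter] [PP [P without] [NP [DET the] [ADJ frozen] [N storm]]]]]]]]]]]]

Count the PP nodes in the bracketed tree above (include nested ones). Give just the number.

Scanning left to right, an opening `[PP` appears at word positions 8, 13, 17 — 3 in total.

3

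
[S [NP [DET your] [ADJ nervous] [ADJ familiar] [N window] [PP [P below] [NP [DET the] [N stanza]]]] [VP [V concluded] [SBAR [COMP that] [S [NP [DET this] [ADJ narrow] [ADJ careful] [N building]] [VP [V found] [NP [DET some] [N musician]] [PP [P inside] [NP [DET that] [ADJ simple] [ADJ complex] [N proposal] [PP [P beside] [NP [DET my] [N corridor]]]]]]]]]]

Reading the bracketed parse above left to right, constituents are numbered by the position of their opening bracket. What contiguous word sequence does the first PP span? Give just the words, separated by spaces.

below the stanza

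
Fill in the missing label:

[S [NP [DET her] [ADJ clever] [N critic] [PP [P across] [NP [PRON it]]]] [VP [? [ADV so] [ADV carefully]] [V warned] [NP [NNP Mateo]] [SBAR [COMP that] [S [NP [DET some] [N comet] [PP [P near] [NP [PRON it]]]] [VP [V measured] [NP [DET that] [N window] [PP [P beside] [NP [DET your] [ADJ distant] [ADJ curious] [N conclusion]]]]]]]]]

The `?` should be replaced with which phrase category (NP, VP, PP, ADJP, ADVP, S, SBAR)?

Looking at what the `?` directly dominates — ADV 'so', ADV 'carefully' — this is an adverb phrase (ADVP).

ADVP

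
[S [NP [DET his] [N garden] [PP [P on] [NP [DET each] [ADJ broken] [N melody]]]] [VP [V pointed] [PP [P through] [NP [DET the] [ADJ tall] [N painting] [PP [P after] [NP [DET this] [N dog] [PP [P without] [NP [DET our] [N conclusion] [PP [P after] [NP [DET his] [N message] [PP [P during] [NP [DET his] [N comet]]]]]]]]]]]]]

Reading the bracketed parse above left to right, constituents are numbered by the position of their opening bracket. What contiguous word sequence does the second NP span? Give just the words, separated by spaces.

In left-to-right order the NP constituents are "his garden on each broken melody"; "each broken melody"; "the tall painting after this dog without our conclusion after his message during his comet"; "this dog without our conclusion after his message during his comet"; "our conclusion after his message during his comet"; "his message during his comet"; "his comet". Number 2 is "each broken melody".

each broken melody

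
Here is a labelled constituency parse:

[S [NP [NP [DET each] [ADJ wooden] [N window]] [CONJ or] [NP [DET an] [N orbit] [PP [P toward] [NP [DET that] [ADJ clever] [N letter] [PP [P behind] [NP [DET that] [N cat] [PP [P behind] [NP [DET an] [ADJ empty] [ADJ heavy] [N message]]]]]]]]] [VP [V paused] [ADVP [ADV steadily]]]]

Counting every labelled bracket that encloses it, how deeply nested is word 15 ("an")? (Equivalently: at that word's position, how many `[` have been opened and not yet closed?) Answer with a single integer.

10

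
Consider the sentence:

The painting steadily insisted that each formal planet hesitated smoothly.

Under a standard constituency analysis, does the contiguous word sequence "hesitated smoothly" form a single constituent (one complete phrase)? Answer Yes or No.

Yes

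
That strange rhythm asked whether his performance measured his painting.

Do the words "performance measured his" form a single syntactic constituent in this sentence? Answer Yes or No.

No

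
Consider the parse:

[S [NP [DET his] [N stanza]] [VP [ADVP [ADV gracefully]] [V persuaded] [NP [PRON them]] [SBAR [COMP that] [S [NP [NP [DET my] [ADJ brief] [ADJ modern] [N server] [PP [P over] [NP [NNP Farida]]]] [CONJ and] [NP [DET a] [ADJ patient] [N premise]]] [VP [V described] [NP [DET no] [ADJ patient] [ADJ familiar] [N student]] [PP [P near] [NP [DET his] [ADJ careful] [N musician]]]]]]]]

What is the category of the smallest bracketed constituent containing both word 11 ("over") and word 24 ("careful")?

Word 11 lies under S → VP → SBAR → S → NP → NP → PP → P; word 24 lies under S → VP → SBAR → S → VP → PP → NP → ADJ. The lowest shared node is the S.

S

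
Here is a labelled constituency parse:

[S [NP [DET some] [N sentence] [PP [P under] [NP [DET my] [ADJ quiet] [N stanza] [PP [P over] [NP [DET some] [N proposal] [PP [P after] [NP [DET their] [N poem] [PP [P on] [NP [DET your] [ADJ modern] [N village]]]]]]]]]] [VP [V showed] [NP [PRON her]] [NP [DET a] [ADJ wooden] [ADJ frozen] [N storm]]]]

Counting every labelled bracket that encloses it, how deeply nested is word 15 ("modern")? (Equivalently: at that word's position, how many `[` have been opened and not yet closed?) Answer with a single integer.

11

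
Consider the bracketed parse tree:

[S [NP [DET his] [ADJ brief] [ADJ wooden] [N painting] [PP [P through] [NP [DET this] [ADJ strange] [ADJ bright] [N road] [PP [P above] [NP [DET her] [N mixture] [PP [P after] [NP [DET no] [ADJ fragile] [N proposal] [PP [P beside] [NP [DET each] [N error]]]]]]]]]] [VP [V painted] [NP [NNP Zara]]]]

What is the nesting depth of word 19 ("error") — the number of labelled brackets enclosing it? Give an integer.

Counting open brackets not yet closed at "error": [S [NP [PP [NP [PP [NP [PP [NP [PP [NP [N = 11.

11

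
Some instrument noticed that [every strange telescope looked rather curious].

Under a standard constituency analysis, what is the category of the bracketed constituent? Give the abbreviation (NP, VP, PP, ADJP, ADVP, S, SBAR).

S

The span is built around the head "looked" — a clause (S).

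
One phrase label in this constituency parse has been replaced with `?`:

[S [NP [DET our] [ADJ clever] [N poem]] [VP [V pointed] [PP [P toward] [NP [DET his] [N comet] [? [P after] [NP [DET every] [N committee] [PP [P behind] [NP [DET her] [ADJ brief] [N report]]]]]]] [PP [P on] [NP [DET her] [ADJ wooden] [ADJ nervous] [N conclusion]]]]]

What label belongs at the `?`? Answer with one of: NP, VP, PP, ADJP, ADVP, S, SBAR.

Looking at what the `?` directly dominates — P 'after', NP — this is a prepositional phrase (PP).

PP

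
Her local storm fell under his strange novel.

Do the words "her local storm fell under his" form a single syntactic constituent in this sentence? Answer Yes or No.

No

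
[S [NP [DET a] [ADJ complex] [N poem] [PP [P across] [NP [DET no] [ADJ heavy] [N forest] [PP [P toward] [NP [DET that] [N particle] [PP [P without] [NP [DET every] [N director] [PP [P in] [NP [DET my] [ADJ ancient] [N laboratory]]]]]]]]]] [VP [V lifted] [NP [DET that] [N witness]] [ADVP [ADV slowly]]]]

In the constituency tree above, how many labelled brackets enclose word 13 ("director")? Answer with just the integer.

9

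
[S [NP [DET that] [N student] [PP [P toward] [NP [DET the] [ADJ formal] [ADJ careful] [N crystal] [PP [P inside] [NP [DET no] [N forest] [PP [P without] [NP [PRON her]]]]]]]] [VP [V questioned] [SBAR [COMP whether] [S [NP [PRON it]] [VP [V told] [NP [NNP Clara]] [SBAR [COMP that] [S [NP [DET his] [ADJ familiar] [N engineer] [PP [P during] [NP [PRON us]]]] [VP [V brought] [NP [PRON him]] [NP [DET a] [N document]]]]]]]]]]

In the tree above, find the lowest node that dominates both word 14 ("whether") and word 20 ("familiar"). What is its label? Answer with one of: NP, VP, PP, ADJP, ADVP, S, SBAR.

SBAR

The smallest bracket enclosing both words is [SBAR whether it told Clara that his familiar engineer during us brought him a document], so the label is SBAR.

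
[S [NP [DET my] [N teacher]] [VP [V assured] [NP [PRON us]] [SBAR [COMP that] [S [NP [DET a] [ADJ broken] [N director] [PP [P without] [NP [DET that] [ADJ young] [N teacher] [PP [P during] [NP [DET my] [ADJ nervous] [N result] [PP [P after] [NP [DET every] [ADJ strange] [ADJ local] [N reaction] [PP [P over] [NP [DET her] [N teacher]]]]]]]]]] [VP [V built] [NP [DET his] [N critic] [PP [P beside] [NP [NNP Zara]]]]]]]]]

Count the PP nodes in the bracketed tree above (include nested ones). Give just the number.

5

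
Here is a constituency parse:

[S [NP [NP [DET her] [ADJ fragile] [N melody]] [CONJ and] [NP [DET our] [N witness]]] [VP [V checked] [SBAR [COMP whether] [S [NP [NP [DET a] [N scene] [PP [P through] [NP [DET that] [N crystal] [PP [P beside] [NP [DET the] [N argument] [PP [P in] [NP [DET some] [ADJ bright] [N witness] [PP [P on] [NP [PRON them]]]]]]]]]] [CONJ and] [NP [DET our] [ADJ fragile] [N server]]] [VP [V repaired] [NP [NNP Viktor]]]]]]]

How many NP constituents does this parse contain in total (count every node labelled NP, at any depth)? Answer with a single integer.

11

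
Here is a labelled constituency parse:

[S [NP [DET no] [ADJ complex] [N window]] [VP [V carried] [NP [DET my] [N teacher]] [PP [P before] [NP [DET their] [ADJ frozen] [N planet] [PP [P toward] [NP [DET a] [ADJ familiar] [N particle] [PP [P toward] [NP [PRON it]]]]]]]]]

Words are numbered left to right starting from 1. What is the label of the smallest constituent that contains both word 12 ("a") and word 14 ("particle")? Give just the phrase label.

NP

Both words fall inside [NP a familiar particle toward it] (words 12–16), and no smaller constituent contains them both. Label: NP.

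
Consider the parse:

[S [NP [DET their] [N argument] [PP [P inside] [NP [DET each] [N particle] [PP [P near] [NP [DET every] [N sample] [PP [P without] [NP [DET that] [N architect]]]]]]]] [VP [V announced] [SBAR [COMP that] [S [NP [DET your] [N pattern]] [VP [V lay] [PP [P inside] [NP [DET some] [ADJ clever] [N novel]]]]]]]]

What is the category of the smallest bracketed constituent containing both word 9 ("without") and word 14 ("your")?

Word 9 lies under S → NP → PP → NP → PP → NP → PP → P; word 14 lies under S → VP → SBAR → S → NP → DET. The lowest shared node is the S.

S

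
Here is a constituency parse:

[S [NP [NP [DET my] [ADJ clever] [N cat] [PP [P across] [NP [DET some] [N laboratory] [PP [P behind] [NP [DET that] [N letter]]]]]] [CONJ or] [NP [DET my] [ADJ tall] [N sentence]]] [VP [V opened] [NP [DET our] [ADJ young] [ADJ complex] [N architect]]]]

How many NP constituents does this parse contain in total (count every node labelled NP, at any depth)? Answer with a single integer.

The NP constituents are: [NP my clever cat across some laboratory behind that letter or my tall sentence]; [NP my clever cat across some laboratory behind that letter]; [NP some laboratory behind that letter]; [NP that letter]; [NP my tall sentence]; [NP our young complex architect]. Total: 6.

6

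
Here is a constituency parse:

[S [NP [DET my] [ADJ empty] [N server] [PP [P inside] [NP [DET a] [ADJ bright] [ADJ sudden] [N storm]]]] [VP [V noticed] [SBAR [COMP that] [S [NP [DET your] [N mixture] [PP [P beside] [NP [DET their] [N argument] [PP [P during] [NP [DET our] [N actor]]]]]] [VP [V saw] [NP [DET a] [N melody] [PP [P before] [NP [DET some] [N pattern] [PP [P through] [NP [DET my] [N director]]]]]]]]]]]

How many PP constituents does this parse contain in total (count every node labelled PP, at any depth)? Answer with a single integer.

Listing each PP by its span: [PP inside a bright sudden storm]; [PP beside their argument during our actor]; [PP during our actor]; [PP before some pattern through my director]; [PP through my director] — that makes 5.

5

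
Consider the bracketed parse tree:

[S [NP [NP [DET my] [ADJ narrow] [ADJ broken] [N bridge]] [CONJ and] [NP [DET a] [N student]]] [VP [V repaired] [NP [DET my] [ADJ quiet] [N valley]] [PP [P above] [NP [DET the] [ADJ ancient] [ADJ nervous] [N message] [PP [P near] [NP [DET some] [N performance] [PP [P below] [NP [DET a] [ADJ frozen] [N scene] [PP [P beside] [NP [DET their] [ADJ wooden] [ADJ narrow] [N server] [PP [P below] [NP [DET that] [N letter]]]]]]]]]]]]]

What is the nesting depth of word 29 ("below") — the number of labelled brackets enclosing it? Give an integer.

Counting open brackets not yet closed at "below": [S [VP [PP [NP [PP [NP [PP [NP [PP [NP [PP [P = 12.

12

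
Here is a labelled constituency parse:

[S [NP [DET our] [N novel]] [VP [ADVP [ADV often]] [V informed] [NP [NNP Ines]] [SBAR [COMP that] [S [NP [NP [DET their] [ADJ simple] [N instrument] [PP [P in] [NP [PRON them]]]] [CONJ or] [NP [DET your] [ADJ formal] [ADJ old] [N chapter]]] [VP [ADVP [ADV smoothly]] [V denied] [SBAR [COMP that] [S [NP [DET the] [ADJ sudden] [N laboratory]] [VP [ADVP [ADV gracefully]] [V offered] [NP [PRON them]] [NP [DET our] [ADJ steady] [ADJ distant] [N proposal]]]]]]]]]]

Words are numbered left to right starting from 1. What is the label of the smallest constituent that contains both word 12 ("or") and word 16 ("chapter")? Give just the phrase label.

Word 12 lies under S → VP → SBAR → S → NP → CONJ; word 16 lies under S → VP → SBAR → S → NP → NP → N. The lowest shared node is the NP.

NP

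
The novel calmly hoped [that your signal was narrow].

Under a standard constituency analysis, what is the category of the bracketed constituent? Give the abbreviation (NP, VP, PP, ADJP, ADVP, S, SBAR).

The span is built around the complementizer "that" — a subordinate clause (SBAR).

SBAR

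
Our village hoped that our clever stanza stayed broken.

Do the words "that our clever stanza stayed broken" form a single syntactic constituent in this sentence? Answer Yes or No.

Yes

"that our clever stanza stayed broken" is exactly the subordinate clause [SBAR that our clever stanza stayed broken], a complete constituent.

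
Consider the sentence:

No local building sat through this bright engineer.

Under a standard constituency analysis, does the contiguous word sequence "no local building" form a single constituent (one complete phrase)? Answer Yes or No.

Yes

The sequence corresponds to a single NP node — the noun phrase "no local building".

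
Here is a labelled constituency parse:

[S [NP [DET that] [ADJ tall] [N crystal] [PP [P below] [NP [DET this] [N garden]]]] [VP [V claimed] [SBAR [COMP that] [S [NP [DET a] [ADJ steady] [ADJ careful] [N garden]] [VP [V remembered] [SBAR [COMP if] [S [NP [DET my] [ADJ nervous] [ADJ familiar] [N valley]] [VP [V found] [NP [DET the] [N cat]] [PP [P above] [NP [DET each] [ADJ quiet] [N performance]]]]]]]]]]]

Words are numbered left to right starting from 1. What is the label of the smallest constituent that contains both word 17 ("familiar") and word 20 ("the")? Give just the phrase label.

S

Word 17 lies under S → VP → SBAR → S → VP → SBAR → S → NP → ADJ; word 20 lies under S → VP → SBAR → S → VP → SBAR → S → VP → NP → DET. The lowest shared node is the S.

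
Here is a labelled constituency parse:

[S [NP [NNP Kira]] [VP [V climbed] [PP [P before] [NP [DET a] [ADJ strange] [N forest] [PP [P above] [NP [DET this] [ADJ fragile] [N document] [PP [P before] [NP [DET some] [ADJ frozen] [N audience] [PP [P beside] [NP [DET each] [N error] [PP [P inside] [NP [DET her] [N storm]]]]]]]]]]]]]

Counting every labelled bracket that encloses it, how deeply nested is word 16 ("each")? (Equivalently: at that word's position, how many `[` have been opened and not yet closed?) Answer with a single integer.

Path from the root down to the word: S → VP → PP → NP → PP → NP → PP → NP → PP → NP → DET. That is 11 enclosing brackets.

11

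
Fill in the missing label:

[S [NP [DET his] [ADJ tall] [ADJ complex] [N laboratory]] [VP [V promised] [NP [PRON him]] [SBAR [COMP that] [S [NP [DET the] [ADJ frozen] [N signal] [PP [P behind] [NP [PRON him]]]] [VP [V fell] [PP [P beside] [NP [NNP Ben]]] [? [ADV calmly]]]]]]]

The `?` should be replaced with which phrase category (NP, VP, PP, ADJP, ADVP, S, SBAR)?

The `?` node immediately contains: ADV 'calmly'. That is the internal structure of an adverb phrase, so the label is ADVP.

ADVP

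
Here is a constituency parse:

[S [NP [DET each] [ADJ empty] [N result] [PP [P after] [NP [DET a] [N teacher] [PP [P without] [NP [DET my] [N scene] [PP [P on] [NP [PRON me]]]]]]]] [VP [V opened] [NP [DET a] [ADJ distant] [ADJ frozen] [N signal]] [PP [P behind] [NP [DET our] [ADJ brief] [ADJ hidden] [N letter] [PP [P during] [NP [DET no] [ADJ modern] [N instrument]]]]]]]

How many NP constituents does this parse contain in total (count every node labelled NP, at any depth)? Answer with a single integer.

7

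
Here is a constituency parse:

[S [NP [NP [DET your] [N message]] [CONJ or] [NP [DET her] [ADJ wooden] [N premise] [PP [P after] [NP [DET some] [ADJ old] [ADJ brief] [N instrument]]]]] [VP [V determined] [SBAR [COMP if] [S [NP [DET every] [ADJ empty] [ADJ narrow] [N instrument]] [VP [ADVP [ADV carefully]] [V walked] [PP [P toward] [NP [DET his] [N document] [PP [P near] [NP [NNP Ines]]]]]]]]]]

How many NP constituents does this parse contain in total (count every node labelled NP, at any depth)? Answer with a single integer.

7

Listing each NP by its span: [NP your message or her wooden premise after some old brief instrument]; [NP your message]; [NP her wooden premise after some old brief instrument]; [NP some old brief instrument]; [NP every empty narrow instrument]; [NP his document near Ines] … — that makes 7.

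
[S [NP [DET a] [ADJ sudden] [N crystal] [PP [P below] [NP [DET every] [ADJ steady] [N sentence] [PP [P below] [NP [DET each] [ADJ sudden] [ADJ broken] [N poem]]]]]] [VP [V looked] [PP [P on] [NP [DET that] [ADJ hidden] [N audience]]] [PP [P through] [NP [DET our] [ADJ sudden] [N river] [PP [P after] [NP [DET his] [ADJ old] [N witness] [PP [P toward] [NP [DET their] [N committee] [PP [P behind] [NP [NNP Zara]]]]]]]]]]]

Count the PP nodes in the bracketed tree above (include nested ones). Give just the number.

The PP constituents are: [PP below every steady sentence below each sudden broken poem]; [PP below each sudden broken poem]; [PP on that hidden audience]; [PP through our sudden river after his old witness toward their committee behind Zara]; [PP after his old witness toward their committee behind Zara]; [PP toward their committee behind Zara] …. Total: 7.

7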